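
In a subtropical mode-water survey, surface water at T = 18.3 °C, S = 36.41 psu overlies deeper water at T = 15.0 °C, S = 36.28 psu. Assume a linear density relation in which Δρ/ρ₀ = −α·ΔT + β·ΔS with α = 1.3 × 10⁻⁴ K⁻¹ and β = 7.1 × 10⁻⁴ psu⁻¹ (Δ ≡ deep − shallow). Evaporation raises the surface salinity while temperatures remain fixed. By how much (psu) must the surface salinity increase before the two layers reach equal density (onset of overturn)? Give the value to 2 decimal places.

Neutral buoyancy requires −α(T_deep − T_surf) + β(S_deep − S_surf′) = 0.
S_surf′ = S_deep − (α/β)·ΔT = 36.28 − (1.3 × 10⁻⁴/7.1 × 10⁻⁴)·(-3.3) = 36.8842 psu.
Increase required: 36.8842 − 36.41 = 0.4742 psu.

0.47 psu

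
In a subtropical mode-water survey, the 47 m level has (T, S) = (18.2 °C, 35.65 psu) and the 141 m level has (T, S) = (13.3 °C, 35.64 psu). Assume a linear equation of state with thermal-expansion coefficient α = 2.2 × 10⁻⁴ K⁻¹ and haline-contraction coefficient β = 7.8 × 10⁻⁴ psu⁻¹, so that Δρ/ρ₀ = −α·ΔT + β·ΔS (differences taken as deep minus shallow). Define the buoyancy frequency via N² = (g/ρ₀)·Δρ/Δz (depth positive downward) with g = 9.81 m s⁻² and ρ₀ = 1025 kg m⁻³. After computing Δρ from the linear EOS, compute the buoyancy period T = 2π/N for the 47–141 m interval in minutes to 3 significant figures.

9.91 min

ΔT = -4.9 K, ΔS = -0.01 psu (deep − shallow).
Δρ/ρ₀ = −αΔT + βΔS = 1.078 × 10⁻³ − 7.80 × 10⁻⁶ = 1.0702 × 10⁻³, so Δρ ≈ 1.097 kg m⁻³.
N² = (g/ρ₀)·Δρ/Δz = g·(Δρ/ρ₀)/Δz = 9.81 × 1.0702 × 10⁻³ / 94 = 1.1169 × 10⁻⁴ s⁻².
N = √(1.1169 × 10⁻⁴) = 0.010568 rad s⁻¹ → T = 2π/N = 594.55 s = 9.9092 min ≈ 9.91 min.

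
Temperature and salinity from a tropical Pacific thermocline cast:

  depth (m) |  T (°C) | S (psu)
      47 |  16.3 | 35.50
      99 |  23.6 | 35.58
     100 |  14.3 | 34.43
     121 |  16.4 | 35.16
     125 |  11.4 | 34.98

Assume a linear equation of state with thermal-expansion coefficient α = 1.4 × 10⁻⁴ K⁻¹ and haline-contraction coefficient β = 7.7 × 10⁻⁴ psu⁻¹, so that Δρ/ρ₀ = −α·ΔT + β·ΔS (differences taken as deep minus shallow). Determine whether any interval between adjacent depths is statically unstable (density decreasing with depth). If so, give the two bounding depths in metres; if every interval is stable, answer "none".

Evaluate Δρ/ρ₀ = −αΔT + βΔS across each adjacent pair:
  47–99 m: −αΔT+βΔS = −(1.4 × 10⁻⁴)(+7.3)+(7.7 × 10⁻⁴)(+0.08) = -9.6 × 10⁻⁴ → UNSTABLE
  99–100 m: −αΔT+βΔS = −(1.4 × 10⁻⁴)(-9.3)+(7.7 × 10⁻⁴)(-1.15) = 4.2 × 10⁻⁴ → stable
  100–121 m: −αΔT+βΔS = −(1.4 × 10⁻⁴)(+2.1)+(7.7 × 10⁻⁴)(+0.73) = 2.7 × 10⁻⁴ → stable
  121–125 m: −αΔT+βΔS = −(1.4 × 10⁻⁴)(-5.0)+(7.7 × 10⁻⁴)(-0.18) = 5.6 × 10⁻⁴ → stable
The 47–99 m interval has Δρ < 0: lighter water underlies denser water.

47–99 m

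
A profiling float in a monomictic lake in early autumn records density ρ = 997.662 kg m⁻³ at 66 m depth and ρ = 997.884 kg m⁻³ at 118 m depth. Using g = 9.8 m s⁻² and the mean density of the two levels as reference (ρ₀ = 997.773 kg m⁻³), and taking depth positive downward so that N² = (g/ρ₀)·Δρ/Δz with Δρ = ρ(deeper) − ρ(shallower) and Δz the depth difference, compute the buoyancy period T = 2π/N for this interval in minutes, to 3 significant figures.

Δρ = 997.884 − 997.662 = 0.222 kg m⁻³ over Δz = 118 − 66 = 52 m.
N² = (9.8/997.773) × (0.222/52) = 4.1932 × 10⁻⁵ s⁻².
N = √(4.1932 × 10⁻⁵) = 6.4755 × 10⁻³ rad s⁻¹, so T = 2π/N = 970.30 s = 16.172 min ≈ 16.2 min.
Since Δρ > 0 the layer is stably stratified.

16.2 min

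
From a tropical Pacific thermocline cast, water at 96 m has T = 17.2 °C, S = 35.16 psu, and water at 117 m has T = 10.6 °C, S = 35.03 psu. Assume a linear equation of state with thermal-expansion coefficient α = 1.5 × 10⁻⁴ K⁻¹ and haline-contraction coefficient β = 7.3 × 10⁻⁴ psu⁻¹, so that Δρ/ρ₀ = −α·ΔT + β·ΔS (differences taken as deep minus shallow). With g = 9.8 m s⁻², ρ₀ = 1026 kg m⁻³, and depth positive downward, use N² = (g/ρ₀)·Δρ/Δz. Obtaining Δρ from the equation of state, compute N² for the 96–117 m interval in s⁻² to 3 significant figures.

ΔT = -6.6 K, ΔS = -0.13 psu (deep − shallow).
Δρ/ρ₀ = −αΔT + βΔS = 9.90 × 10⁻⁴ − 9.49 × 10⁻⁵ = 8.951 × 10⁻⁴, so Δρ ≈ 0.9184 kg m⁻³.
N² = (g/ρ₀)·Δρ/Δz = g·(Δρ/ρ₀)/Δz = 9.8 × 8.951 × 10⁻⁴ / 21 = 4.1771 × 10⁻⁴ s⁻² ≈ 4.18 × 10⁻⁴ s⁻².

4.18 × 10⁻⁴ s⁻²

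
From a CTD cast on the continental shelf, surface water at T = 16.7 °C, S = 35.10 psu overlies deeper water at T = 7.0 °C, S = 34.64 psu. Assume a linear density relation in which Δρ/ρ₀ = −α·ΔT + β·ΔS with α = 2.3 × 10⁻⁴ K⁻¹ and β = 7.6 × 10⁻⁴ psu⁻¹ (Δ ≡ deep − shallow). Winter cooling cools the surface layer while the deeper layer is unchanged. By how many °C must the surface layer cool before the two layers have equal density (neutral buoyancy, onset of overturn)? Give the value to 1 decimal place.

Neutral buoyancy requires Δρ = 0, i.e. −α(T_deep − T_surf′) + β(S_deep − S_surf) = 0.
T_surf′ = T_deep − (β/α)·ΔS = 7.0 − (7.6 × 10⁻⁴/2.3 × 10⁻⁴)·(-0.46) = 8.520 °C.
Cooling required: 16.7 − (8.520) = 8.180 °C.

8.2 °C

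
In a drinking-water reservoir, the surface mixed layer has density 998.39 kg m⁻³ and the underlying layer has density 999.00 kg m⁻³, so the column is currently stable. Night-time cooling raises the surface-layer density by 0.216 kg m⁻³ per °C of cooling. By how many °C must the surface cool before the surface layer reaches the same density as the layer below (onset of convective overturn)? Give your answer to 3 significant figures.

2.82 °C

Density deficit of the surface layer: 999.00 − 998.39 = 0.61 kg m⁻³.
Required change = 0.61 / 0.216 = 2.82 °C.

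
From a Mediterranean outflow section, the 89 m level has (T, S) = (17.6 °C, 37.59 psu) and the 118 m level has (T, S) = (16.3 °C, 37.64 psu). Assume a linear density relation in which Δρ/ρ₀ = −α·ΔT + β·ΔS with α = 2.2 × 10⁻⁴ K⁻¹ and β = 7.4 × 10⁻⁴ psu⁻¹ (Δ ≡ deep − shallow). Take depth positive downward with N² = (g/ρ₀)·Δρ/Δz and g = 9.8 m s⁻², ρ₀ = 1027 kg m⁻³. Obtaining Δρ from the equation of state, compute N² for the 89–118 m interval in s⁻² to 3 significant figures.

ΔT = -1.3 K, ΔS = +0.05 psu (deep − shallow).
Δρ/ρ₀ = −αΔT + βΔS = 2.86 × 10⁻⁴ + 3.70 × 10⁻⁵ = 3.23 × 10⁻⁴, so Δρ ≈ 0.3317 kg m⁻³.
N² = (g/ρ₀)·Δρ/Δz = g·(Δρ/ρ₀)/Δz = 9.8 × 3.23 × 10⁻⁴ / 29 = 1.0915 × 10⁻⁴ s⁻² ≈ 1.09 × 10⁻⁴ s⁻².

1.09 × 10⁻⁴ s⁻²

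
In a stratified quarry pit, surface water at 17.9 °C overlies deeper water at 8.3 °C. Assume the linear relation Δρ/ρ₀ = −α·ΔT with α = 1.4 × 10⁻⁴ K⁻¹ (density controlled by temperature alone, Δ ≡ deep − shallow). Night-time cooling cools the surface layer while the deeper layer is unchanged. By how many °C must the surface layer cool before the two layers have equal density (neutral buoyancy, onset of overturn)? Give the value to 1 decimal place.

With temperature the only control, equal density requires T_surf′ = T_deep.
T_surf′ = 8.3 °C.
Cooling required: 17.9 − 8.3 = 9.6 °C.

9.6 °C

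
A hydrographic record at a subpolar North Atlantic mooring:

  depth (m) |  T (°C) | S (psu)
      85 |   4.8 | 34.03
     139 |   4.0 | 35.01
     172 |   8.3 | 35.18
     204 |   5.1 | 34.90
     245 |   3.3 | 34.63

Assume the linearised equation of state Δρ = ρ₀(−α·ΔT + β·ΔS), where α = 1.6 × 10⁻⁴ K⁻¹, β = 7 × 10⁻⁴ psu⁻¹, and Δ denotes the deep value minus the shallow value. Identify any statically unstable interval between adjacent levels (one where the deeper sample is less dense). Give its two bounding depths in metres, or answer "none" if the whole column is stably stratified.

Evaluate Δρ/ρ₀ = −αΔT + βΔS across each adjacent pair:
  85–139 m: −αΔT+βΔS = −(1.6 × 10⁻⁴)(-0.8)+(7 × 10⁻⁴)(+0.98) = 8.1 × 10⁻⁴ → stable
  139–172 m: −αΔT+βΔS = −(1.6 × 10⁻⁴)(+4.3)+(7 × 10⁻⁴)(+0.17) = -5.7 × 10⁻⁴ → UNSTABLE
  172–204 m: −αΔT+βΔS = −(1.6 × 10⁻⁴)(-3.2)+(7 × 10⁻⁴)(-0.28) = 3.2 × 10⁻⁴ → stable
  204–245 m: −αΔT+βΔS = −(1.6 × 10⁻⁴)(-1.8)+(7 × 10⁻⁴)(-0.27) = 9.9 × 10⁻⁵ → stable
The 139–172 m interval has Δρ < 0: lighter water underlies denser water.

139–172 m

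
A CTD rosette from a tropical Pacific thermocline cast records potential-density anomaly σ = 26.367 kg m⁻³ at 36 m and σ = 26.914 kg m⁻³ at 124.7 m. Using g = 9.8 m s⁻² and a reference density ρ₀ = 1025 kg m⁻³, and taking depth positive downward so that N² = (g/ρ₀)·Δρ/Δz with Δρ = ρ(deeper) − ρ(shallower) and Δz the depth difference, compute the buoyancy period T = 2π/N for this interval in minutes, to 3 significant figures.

Δρ = 1026.914 − 1026.367 = 0.547 kg m⁻³ over Δz = 124.7 − 36 = 88.7 m.
N² = (9.8/1025) × (0.547/88.7) = 5.8961 × 10⁻⁵ s⁻².
N = √(5.8961 × 10⁻⁵) = 7.6786 × 10⁻³ rad s⁻¹, so T = 2π/N = 818.27 s = 13.638 min ≈ 13.6 min.

13.6 min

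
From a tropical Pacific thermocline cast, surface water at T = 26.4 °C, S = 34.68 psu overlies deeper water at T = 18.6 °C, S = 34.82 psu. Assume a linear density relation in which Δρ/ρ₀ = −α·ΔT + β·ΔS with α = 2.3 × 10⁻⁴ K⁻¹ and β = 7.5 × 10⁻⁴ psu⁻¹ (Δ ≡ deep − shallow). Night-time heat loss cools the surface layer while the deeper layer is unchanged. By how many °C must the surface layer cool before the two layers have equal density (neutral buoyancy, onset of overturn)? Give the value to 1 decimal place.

Neutral buoyancy requires Δρ = 0, i.e. −α(T_deep − T_surf′) + β(S_deep − S_surf) = 0.
T_surf′ = T_deep − (β/α)·ΔS = 18.6 − (7.5 × 10⁻⁴/2.3 × 10⁻⁴)·(+0.14) = 18.143 °C.
Cooling required: 26.4 − (18.143) = 8.257 °C.

8.3 °C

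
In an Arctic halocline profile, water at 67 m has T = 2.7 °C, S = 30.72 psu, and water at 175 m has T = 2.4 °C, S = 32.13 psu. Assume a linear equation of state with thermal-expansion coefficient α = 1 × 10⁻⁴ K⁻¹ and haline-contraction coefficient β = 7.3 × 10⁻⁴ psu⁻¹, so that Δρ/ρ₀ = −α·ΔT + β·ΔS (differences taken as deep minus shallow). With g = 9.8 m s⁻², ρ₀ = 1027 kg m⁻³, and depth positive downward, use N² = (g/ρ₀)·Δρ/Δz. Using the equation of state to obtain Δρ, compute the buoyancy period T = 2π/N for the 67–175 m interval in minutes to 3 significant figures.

ΔT = -0.3 K, ΔS = +1.41 psu (deep − shallow).
Δρ/ρ₀ = −αΔT + βΔS = 3.00 × 10⁻⁵ + 1.0293 × 10⁻³ = 1.0593 × 10⁻³, so Δρ ≈ 1.088 kg m⁻³.
N² = (g/ρ₀)·Δρ/Δz = g·(Δρ/ρ₀)/Δz = 9.8 × 1.0593 × 10⁻³ / 108 = 9.6122 × 10⁻⁵ s⁻².
N = √(9.6122 × 10⁻⁵) = 9.8042 × 10⁻³ rad s⁻¹ → T = 2π/N = 640.87 s = 10.681 min ≈ 10.7 min.

10.7 min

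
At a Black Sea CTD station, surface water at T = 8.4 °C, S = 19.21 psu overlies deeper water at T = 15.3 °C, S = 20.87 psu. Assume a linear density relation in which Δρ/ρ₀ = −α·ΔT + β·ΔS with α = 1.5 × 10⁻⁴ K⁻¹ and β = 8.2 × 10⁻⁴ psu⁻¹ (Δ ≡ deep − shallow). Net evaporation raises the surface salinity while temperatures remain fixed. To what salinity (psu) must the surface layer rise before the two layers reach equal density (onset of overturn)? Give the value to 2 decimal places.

19.61 psu

Neutral buoyancy requires −α(T_deep − T_surf) + β(S_deep − S_surf′) = 0.
S_surf′ = S_deep − (α/β)·ΔT = 20.87 − (1.5 × 10⁻⁴/8.2 × 10⁻⁴)·(+6.9) = 19.6078 psu.
Increase required: 19.6078 − 19.21 = 0.3978 psu.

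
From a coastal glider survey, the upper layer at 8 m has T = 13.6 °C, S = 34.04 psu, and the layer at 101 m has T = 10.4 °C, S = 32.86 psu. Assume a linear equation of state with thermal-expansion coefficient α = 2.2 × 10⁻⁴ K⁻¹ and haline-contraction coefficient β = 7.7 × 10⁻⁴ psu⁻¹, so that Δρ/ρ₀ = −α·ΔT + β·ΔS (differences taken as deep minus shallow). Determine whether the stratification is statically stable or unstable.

unstable

ΔT = 10.4 − 13.6 = -3.2 K and ΔS = 32.86 − 34.04 = -1.18 psu (deep − shallow).
−αΔT = 7.04 × 10⁻⁴; βΔS = -9.086 × 10⁻⁴; sum Δρ/ρ₀ = -2.046 × 10⁻⁴.
Δρ/ρ₀ < 0, so Δρ < 0: deeper water is lighter → statically unstable; the column would overturn.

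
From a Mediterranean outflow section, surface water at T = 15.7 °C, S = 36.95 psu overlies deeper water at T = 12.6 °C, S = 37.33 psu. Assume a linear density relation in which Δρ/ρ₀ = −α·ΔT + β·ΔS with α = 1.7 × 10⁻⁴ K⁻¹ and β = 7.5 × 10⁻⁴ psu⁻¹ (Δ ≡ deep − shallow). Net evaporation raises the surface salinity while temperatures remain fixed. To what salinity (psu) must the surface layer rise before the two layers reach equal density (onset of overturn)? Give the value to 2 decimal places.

Neutral buoyancy requires −α(T_deep − T_surf) + β(S_deep − S_surf′) = 0.
S_surf′ = S_deep − (α/β)·ΔT = 37.33 − (1.7 × 10⁻⁴/7.5 × 10⁻⁴)·(-3.1) = 38.0327 psu.
Increase required: 38.0327 − 36.95 = 1.0827 psu.

38.03 psu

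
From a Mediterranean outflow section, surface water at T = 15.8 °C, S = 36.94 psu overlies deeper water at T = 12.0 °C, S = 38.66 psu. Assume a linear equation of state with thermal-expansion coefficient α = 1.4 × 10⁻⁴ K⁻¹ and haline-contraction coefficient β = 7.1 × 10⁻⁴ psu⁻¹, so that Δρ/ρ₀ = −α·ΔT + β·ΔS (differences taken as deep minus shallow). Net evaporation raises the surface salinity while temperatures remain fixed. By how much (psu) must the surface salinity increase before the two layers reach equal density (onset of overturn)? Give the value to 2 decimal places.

Neutral buoyancy requires −α(T_deep − T_surf) + β(S_deep − S_surf′) = 0.
S_surf′ = S_deep − (α/β)·ΔT = 38.66 − (1.4 × 10⁻⁴/7.1 × 10⁻⁴)·(-3.8) = 39.4093 psu.
Increase required: 39.4093 − 36.94 = 2.4693 psu.

2.47 psu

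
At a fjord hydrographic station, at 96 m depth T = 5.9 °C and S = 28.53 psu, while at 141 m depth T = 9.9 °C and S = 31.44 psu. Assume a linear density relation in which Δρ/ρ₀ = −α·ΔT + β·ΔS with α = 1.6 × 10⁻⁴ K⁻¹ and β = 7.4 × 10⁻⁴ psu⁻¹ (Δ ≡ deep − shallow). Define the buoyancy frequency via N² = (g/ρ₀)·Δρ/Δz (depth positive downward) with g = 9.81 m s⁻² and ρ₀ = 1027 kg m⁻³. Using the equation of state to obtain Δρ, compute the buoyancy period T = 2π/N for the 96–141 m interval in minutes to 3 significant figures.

5.77 min

ΔT = +4.0 K, ΔS = +2.91 psu (deep − shallow).
Δρ/ρ₀ = −αΔT + βΔS = -6.40 × 10⁻⁴ + 2.1534 × 10⁻³ = 1.5134 × 10⁻³, so Δρ ≈ 1.554 kg m⁻³.
N² = (g/ρ₀)·Δρ/Δz = g·(Δρ/ρ₀)/Δz = 9.81 × 1.5134 × 10⁻³ / 45 = 3.2992 × 10⁻⁴ s⁻².
N = √(3.2992 × 10⁻⁴) = 0.018164 rad s⁻¹ → T = 2π/N = 345.91 s = 5.7652 min ≈ 5.77 min.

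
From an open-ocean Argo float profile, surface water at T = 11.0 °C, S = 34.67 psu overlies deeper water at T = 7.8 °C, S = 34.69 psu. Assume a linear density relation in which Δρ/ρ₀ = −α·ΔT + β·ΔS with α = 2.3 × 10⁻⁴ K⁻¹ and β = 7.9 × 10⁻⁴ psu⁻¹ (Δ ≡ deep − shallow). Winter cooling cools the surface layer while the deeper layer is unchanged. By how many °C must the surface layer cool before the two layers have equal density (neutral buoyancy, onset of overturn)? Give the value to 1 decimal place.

Neutral buoyancy requires Δρ = 0, i.e. −α(T_deep − T_surf′) + β(S_deep − S_surf) = 0.
T_surf′ = T_deep − (β/α)·ΔS = 7.8 − (7.9 × 10⁻⁴/2.3 × 10⁻⁴)·(+0.02) = 7.731 °C.
Cooling required: 11.0 − (7.731) = 3.269 °C.

3.3 °C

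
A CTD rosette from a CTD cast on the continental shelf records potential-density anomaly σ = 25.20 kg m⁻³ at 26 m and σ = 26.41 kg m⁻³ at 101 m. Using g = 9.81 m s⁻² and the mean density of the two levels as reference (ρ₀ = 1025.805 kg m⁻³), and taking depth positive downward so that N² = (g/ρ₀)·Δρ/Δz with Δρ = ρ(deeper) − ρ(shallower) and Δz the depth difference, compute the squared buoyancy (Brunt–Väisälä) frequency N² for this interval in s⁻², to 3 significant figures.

1.54 × 10⁻⁴ s⁻²

Δρ = 1026.41 − 1025.20 = 1.21 kg m⁻³ over Δz = 101 − 26 = 75 m.
N² = (9.81/1025.805) × (1.21/75) = 1.5429 × 10⁻⁴ s⁻² ≈ 1.54 × 10⁻⁴ s⁻².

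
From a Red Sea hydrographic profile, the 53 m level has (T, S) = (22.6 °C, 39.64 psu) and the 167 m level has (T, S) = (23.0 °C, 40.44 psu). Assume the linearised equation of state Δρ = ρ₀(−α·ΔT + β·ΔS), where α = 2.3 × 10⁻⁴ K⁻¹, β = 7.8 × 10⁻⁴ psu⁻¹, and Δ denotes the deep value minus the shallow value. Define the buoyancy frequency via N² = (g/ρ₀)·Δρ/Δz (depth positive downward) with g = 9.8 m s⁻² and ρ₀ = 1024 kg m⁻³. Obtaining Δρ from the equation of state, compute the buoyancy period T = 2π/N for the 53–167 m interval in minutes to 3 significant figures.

15.5 min

ΔT = +0.4 K, ΔS = +0.80 psu (deep − shallow).
Δρ/ρ₀ = −αΔT + βΔS = -9.20 × 10⁻⁵ + 6.24 × 10⁻⁴ = 5.32 × 10⁻⁴, so Δρ ≈ 0.5448 kg m⁻³.
N² = (g/ρ₀)·Δρ/Δz = g·(Δρ/ρ₀)/Δz = 9.8 × 5.32 × 10⁻⁴ / 114 = 4.5733 × 10⁻⁵ s⁻².
N = √(4.5733 × 10⁻⁵) = 6.7626 × 10⁻³ rad s⁻¹ → T = 2π/N = 929.11 s = 15.485 min ≈ 15.5 min.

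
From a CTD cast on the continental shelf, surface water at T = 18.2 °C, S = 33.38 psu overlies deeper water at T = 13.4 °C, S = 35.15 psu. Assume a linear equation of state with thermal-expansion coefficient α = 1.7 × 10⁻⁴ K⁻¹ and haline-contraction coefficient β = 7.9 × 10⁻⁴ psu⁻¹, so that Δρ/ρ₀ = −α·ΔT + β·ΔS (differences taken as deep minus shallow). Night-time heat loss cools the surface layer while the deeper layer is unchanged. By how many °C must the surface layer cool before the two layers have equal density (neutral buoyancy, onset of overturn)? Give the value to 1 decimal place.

Neutral buoyancy requires Δρ = 0, i.e. −α(T_deep − T_surf′) + β(S_deep − S_surf) = 0.
T_surf′ = T_deep − (β/α)·ΔS = 13.4 − (7.9 × 10⁻⁴/1.7 × 10⁻⁴)·(+1.77) = 5.175 °C.
Cooling required: 18.2 − (5.175) = 13.025 °C.

13.0 °C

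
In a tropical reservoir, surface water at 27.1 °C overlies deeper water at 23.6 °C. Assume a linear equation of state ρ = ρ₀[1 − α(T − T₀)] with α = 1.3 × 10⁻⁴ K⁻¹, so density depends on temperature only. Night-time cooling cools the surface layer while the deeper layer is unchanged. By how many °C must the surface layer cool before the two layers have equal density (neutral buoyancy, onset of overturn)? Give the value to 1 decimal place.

3.5 °C

With temperature the only control, equal density requires T_surf′ = T_deep.
T_surf′ = 23.6 °C.
Cooling required: 27.1 − 23.6 = 3.5 °C.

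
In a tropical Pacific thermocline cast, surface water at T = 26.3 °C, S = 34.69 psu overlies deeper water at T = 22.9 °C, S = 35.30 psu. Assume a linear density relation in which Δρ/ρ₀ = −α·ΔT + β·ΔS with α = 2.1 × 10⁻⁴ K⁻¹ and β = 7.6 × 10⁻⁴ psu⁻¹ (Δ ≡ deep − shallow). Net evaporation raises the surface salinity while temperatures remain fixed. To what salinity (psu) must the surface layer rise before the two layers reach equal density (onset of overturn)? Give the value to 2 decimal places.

36.24 psu

Neutral buoyancy requires −α(T_deep − T_surf) + β(S_deep − S_surf′) = 0.
S_surf′ = S_deep − (α/β)·ΔT = 35.30 − (2.1 × 10⁻⁴/7.6 × 10⁻⁴)·(-3.4) = 36.2395 psu.
Increase required: 36.2395 − 34.69 = 1.5495 psu.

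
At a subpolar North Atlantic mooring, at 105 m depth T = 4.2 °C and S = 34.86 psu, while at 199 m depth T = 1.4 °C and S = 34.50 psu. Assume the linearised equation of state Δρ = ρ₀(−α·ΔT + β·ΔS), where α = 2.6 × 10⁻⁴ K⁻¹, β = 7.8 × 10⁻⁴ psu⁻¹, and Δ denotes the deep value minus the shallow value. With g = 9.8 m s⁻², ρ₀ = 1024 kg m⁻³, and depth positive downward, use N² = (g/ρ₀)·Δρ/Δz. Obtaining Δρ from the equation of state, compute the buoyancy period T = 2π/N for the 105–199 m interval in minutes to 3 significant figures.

15.3 min

ΔT = -2.8 K, ΔS = -0.36 psu (deep − shallow).
Δρ/ρ₀ = −αΔT + βΔS = 7.28 × 10⁻⁴ − 2.808 × 10⁻⁴ = 4.472 × 10⁻⁴, so Δρ ≈ 0.4579 kg m⁻³.
N² = (g/ρ₀)·Δρ/Δz = g·(Δρ/ρ₀)/Δz = 9.8 × 4.472 × 10⁻⁴ / 94 = 4.6623 × 10⁻⁵ s⁻².
N = √(4.6623 × 10⁻⁵) = 6.8281 × 10⁻³ rad s⁻¹ → T = 2π/N = 920.20 s = 15.337 min ≈ 15.3 min.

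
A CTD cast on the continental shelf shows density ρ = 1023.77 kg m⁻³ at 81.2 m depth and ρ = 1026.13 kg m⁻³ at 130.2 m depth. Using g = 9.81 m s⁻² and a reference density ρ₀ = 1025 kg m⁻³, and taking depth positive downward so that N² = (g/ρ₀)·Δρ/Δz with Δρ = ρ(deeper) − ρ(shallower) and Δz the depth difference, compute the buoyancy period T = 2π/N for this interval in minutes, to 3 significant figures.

4.88 min

Δρ = 1026.13 − 1023.77 = 2.36 kg m⁻³ over Δz = 130.2 − 81.2 = 49 m.
N² = (9.81/1025) × (2.36/49) = 4.6096 × 10⁻⁴ s⁻².
N = √(4.6096 × 10⁻⁴) = 0.021470 rad s⁻¹, so T = 2π/N = 292.65 s = 4.8775 min ≈ 4.88 min.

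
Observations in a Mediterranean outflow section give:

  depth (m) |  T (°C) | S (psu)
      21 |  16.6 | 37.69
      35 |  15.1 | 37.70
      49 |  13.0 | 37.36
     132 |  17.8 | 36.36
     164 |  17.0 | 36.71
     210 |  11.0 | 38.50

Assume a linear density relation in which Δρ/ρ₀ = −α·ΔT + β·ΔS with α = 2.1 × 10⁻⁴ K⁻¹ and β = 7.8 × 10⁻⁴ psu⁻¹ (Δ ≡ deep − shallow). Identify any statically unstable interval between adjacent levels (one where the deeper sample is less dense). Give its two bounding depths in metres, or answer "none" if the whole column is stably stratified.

49–132 m

Evaluate Δρ/ρ₀ = −αΔT + βΔS across each adjacent pair:
  21–35 m: −αΔT+βΔS = −(2.1 × 10⁻⁴)(-1.5)+(7.8 × 10⁻⁴)(+0.01) = 3.2 × 10⁻⁴ → stable
  35–49 m: −αΔT+βΔS = −(2.1 × 10⁻⁴)(-2.1)+(7.8 × 10⁻⁴)(-0.34) = 1.8 × 10⁻⁴ → stable
  49–132 m: −αΔT+βΔS = −(2.1 × 10⁻⁴)(+4.8)+(7.8 × 10⁻⁴)(-1.00) = -1.8 × 10⁻³ → UNSTABLE
  132–164 m: −αΔT+βΔS = −(2.1 × 10⁻⁴)(-0.8)+(7.8 × 10⁻⁴)(+0.35) = 4.4 × 10⁻⁴ → stable
  164–210 m: −αΔT+βΔS = −(2.1 × 10⁻⁴)(-6.0)+(7.8 × 10⁻⁴)(+1.79) = 2.7 × 10⁻³ → stable
The 49–132 m interval has Δρ < 0: lighter water underlies denser water.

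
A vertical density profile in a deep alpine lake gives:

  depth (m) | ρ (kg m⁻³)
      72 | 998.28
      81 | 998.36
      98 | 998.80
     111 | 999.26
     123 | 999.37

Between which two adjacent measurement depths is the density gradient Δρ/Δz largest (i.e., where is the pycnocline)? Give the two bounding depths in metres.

98–111 m

Compute the density gradient over each adjacent pair:
  72–81 m: Δρ/Δz = 0.08/9 = 8.9 × 10⁻³ kg m⁻⁴
  81–98 m: Δρ/Δz = 0.44/17 = 0.026 kg m⁻⁴
  98–111 m: Δρ/Δz = 0.46/13 = 0.035 kg m⁻⁴
  111–123 m: Δρ/Δz = 0.11/12 = 9.2 × 10⁻³ kg m⁻⁴
The largest gradient is in the 98–111 m interval — the pycnocline.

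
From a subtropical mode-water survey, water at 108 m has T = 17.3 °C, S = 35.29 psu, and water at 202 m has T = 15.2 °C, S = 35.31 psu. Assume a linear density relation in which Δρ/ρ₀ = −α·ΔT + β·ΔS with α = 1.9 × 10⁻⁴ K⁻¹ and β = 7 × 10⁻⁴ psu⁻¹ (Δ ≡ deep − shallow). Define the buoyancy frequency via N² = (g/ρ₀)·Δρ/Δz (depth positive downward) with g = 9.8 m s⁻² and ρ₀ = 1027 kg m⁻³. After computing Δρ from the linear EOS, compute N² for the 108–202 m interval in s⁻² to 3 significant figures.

ΔT = -2.1 K, ΔS = +0.02 psu (deep − shallow).
Δρ/ρ₀ = −αΔT + βΔS = 3.99 × 10⁻⁴ + 1.40 × 10⁻⁵ = 4.13 × 10⁻⁴, so Δρ ≈ 0.4242 kg m⁻³.
N² = (g/ρ₀)·Δρ/Δz = g·(Δρ/ρ₀)/Δz = 9.8 × 4.13 × 10⁻⁴ / 94 = 4.3057 × 10⁻⁵ s⁻² ≈ 4.31 × 10⁻⁵ s⁻².

4.31 × 10⁻⁵ s⁻²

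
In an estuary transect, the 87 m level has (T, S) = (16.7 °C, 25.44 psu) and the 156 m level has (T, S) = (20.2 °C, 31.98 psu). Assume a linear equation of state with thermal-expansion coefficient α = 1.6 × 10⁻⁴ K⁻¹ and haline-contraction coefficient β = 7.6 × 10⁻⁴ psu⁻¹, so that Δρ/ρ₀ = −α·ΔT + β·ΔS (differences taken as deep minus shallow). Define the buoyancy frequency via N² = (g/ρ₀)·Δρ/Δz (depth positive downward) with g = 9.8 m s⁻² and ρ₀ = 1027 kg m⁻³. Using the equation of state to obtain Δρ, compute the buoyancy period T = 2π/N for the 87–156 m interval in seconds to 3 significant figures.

ΔT = +3.5 K, ΔS = +6.54 psu (deep − shallow).
Δρ/ρ₀ = −αΔT + βΔS = -5.60 × 10⁻⁴ + 4.9704 × 10⁻³ = 4.4104 × 10⁻³, so Δρ ≈ 4.529 kg m⁻³.
N² = (g/ρ₀)·Δρ/Δz = g·(Δρ/ρ₀)/Δz = 9.8 × 4.4104 × 10⁻³ / 69 = 6.2640 × 10⁻⁴ s⁻².
N = √(6.2640 × 10⁻⁴) = 0.025028 rad s⁻¹ → T = 2π/N = 251.05 s ≈ 251 s.

251 s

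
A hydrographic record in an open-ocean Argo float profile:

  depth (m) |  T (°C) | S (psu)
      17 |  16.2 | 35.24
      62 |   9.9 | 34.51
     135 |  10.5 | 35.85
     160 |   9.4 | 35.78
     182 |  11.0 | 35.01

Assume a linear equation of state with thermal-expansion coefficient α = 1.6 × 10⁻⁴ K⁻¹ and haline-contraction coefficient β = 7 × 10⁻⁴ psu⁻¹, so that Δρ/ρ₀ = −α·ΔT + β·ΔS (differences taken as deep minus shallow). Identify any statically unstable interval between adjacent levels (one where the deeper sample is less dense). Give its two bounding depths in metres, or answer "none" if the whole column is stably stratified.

160–182 m

Evaluate Δρ/ρ₀ = −αΔT + βΔS across each adjacent pair:
  17–62 m: −αΔT+βΔS = −(1.6 × 10⁻⁴)(-6.3)+(7 × 10⁻⁴)(-0.73) = 5.0 × 10⁻⁴ → stable
  62–135 m: −αΔT+βΔS = −(1.6 × 10⁻⁴)(+0.6)+(7 × 10⁻⁴)(+1.34) = 8.4 × 10⁻⁴ → stable
  135–160 m: −αΔT+βΔS = −(1.6 × 10⁻⁴)(-1.1)+(7 × 10⁻⁴)(-0.07) = 1.3 × 10⁻⁴ → stable
  160–182 m: −αΔT+βΔS = −(1.6 × 10⁻⁴)(+1.6)+(7 × 10⁻⁴)(-0.77) = -8.0 × 10⁻⁴ → UNSTABLE
The 160–182 m interval has Δρ < 0: lighter water underlies denser water.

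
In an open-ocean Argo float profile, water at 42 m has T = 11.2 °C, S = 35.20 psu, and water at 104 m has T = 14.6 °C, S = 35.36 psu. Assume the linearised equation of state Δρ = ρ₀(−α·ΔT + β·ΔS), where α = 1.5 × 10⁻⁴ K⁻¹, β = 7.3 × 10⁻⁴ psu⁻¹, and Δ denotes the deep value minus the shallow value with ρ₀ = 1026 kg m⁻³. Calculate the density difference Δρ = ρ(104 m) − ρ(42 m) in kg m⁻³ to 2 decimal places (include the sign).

-0.40 kg m⁻³

ΔT = +3.4 K, ΔS = +0.16 psu (deep − shallow).
Δρ/ρ₀ = −(1.5 × 10⁻⁴)(+3.4) + (7.3 × 10⁻⁴)(+0.16) = -3.932 × 10⁻⁴.
Δρ = 1026 × (-3.932 × 10⁻⁴) = -0.40 kg m⁻³.
Negative Δρ: lighter below, statically unstable.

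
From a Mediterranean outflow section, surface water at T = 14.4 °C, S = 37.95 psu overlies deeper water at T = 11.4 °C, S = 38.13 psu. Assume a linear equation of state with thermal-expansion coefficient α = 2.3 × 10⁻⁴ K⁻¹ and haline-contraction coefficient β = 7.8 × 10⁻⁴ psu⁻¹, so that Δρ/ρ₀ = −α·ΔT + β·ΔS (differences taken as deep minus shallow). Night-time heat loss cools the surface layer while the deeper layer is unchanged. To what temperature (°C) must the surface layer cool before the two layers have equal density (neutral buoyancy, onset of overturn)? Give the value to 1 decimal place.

Neutral buoyancy requires Δρ = 0, i.e. −α(T_deep − T_surf′) + β(S_deep − S_surf) = 0.
T_surf′ = T_deep − (β/α)·ΔS = 11.4 − (7.8 × 10⁻⁴/2.3 × 10⁻⁴)·(+0.18) = 10.790 °C.
Cooling required: 14.4 − (10.790) = 3.610 °C.

10.8 °C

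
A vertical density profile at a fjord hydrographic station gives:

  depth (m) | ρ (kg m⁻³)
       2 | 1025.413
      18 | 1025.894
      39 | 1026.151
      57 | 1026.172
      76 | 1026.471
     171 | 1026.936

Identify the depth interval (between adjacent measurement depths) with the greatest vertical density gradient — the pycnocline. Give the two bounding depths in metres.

2–18 m

Compute the density gradient over each adjacent pair:
  2–18 m: Δρ/Δz = 0.481/16 = 0.030 kg m⁻⁴
  18–39 m: Δρ/Δz = 0.257/21 = 0.012 kg m⁻⁴
  39–57 m: Δρ/Δz = 0.021/18 = 1.2 × 10⁻³ kg m⁻⁴
  57–76 m: Δρ/Δz = 0.299/19 = 0.016 kg m⁻⁴
  76–171 m: Δρ/Δz = 0.465/95 = 4.9 × 10⁻³ kg m⁻⁴
The largest gradient is in the 2–18 m interval — the pycnocline.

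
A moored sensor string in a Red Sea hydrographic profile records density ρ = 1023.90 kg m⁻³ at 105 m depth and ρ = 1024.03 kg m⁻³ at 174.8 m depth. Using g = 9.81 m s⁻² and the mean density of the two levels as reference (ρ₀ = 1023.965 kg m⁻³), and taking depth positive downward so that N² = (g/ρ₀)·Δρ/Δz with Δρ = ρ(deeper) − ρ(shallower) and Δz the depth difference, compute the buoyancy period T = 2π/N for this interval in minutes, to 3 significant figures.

Δρ = 1024.03 − 1023.90 = 0.13 kg m⁻³ over Δz = 174.8 − 105 = 69.8 m.
N² = (9.81/1023.965) × (0.13/69.8) = 1.7843 × 10⁻⁵ s⁻².
N = √(1.7843 × 10⁻⁵) = 4.2241 × 10⁻³ rad s⁻¹, so T = 2π/N = 1.4875 × 10³ s = 24.792 min ≈ 24.8 min.

24.8 min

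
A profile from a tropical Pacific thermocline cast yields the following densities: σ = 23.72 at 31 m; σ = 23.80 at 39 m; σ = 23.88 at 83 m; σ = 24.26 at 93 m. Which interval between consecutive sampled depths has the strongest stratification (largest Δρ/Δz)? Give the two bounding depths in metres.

Compute the density gradient over each adjacent pair:
  31–39 m: Δρ/Δz = 0.08/8 = 0.010 kg m⁻⁴
  39–83 m: Δρ/Δz = 0.08/44 = 1.8 × 10⁻³ kg m⁻⁴
  83–93 m: Δρ/Δz = 0.38/10 = 0.038 kg m⁻⁴
The largest gradient is in the 83–93 m interval — the pycnocline.

83–93 m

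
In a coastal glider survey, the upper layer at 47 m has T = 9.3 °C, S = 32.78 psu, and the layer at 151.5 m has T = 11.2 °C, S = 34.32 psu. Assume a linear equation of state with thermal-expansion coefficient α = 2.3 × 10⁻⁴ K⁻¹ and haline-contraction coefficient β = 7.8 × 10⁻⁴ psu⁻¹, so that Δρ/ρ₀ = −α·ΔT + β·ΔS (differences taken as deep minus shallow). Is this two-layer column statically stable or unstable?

ΔT = 11.2 − 9.3 = +1.9 K and ΔS = 34.32 − 32.78 = +1.54 psu (deep − shallow).
−αΔT = -4.37 × 10⁻⁴; βΔS = 1.2012 × 10⁻³; sum Δρ/ρ₀ = 7.642 × 10⁻⁴.
Δρ/ρ₀ > 0, so Δρ > 0: deeper water is denser → statically stable.

stable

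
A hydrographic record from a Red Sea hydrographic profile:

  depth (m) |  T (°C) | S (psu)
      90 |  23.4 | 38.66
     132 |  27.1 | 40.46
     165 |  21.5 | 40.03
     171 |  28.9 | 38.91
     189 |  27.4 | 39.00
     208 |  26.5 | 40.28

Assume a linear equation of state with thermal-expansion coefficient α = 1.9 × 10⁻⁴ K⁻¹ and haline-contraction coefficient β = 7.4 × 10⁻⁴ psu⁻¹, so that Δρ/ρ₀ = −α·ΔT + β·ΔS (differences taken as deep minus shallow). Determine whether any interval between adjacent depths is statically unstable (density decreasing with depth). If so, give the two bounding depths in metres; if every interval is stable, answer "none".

Evaluate Δρ/ρ₀ = −αΔT + βΔS across each adjacent pair:
  90–132 m: −αΔT+βΔS = −(1.9 × 10⁻⁴)(+3.7)+(7.4 × 10⁻⁴)(+1.80) = 6.3 × 10⁻⁴ → stable
  132–165 m: −αΔT+βΔS = −(1.9 × 10⁻⁴)(-5.6)+(7.4 × 10⁻⁴)(-0.43) = 7.5 × 10⁻⁴ → stable
  165–171 m: −αΔT+βΔS = −(1.9 × 10⁻⁴)(+7.4)+(7.4 × 10⁻⁴)(-1.12) = -2.2 × 10⁻³ → UNSTABLE
  171–189 m: −αΔT+βΔS = −(1.9 × 10⁻⁴)(-1.5)+(7.4 × 10⁻⁴)(+0.09) = 3.5 × 10⁻⁴ → stable
  189–208 m: −αΔT+βΔS = −(1.9 × 10⁻⁴)(-0.9)+(7.4 × 10⁻⁴)(+1.28) = 1.1 × 10⁻³ → stable
The 165–171 m interval has Δρ < 0: lighter water underlies denser water.

165–171 m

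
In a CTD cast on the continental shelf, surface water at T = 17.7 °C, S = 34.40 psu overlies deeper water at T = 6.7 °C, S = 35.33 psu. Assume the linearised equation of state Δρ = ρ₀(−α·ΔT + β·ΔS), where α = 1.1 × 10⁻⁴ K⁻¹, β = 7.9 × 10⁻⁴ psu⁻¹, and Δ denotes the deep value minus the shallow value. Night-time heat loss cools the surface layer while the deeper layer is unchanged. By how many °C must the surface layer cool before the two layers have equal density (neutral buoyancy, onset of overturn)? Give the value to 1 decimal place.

17.7 °C

Neutral buoyancy requires Δρ = 0, i.e. −α(T_deep − T_surf′) + β(S_deep − S_surf) = 0.
T_surf′ = T_deep − (β/α)·ΔS = 6.7 − (7.9 × 10⁻⁴/1.1 × 10⁻⁴)·(+0.93) = 0.021 °C.
Cooling required: 17.7 − (0.021) = 17.679 °C.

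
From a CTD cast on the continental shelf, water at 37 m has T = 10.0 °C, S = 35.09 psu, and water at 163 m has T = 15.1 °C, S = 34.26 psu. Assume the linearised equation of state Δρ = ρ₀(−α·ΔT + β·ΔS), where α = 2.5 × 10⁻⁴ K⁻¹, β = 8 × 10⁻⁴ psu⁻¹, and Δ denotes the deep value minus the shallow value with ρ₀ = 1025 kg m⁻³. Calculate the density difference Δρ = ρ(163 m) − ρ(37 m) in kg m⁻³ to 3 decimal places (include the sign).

-1.987 kg m⁻³

ΔT = +5.1 K, ΔS = -0.83 psu (deep − shallow).
Δρ/ρ₀ = −(2.5 × 10⁻⁴)(+5.1) + (8 × 10⁻⁴)(-0.83) = -1.939 × 10⁻³.
Δρ = 1025 × (-1.939 × 10⁻³) = -1.987 kg m⁻³.
Negative Δρ: lighter below, statically unstable.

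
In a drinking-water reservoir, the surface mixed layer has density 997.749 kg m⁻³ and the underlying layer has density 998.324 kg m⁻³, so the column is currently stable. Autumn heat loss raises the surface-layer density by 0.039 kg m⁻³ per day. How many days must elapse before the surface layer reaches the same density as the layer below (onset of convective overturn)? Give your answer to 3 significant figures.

Density deficit of the surface layer: 998.324 − 997.749 = 0.575 kg m⁻³.
Required change = 0.575 / 0.039 = 14.7 days.

14.7 days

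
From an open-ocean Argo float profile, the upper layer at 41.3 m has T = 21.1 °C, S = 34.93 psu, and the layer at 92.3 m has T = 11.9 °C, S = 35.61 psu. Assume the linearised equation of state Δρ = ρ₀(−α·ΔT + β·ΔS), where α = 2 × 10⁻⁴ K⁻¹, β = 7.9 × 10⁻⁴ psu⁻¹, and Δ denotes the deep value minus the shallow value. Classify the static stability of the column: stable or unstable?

ΔT = 11.9 − 21.1 = -9.2 K and ΔS = 35.61 − 34.93 = +0.68 psu (deep − shallow).
−αΔT = 1.84 × 10⁻³; βΔS = 5.372 × 10⁻⁴; sum Δρ/ρ₀ = 2.3772 × 10⁻³.
Δρ/ρ₀ > 0, so Δρ > 0: deeper water is denser → statically stable.

stable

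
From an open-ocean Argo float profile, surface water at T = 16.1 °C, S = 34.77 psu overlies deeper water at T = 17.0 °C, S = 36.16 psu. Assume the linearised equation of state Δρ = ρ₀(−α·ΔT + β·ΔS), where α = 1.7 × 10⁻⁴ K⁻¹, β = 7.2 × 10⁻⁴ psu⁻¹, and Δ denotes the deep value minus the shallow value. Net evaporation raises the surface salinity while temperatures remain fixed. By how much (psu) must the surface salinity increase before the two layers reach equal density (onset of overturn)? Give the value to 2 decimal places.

Neutral buoyancy requires −α(T_deep − T_surf) + β(S_deep − S_surf′) = 0.
S_surf′ = S_deep − (α/β)·ΔT = 36.16 − (1.7 × 10⁻⁴/7.2 × 10⁻⁴)·(+0.9) = 35.9475 psu.
Increase required: 35.9475 − 34.77 = 1.1775 psu.

1.18 psu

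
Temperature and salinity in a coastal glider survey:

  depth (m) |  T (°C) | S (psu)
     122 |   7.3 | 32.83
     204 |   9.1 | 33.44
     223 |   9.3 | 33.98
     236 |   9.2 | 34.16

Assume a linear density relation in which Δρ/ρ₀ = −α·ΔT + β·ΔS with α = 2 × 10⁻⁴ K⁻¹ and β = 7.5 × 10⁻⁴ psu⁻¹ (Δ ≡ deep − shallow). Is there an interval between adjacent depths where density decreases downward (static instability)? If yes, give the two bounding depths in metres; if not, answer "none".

Evaluate Δρ/ρ₀ = −αΔT + βΔS across each adjacent pair:
  122–204 m: −αΔT+βΔS = −(2 × 10⁻⁴)(+1.8)+(7.5 × 10⁻⁴)(+0.61) = 9.7 × 10⁻⁵ → stable
  204–223 m: −αΔT+βΔS = −(2 × 10⁻⁴)(+0.2)+(7.5 × 10⁻⁴)(+0.54) = 3.7 × 10⁻⁴ → stable
  223–236 m: −αΔT+βΔS = −(2 × 10⁻⁴)(-0.1)+(7.5 × 10⁻⁴)(+0.18) = 1.5 × 10⁻⁴ → stable
Every interval has Δρ > 0: the column is stably stratified throughout.

none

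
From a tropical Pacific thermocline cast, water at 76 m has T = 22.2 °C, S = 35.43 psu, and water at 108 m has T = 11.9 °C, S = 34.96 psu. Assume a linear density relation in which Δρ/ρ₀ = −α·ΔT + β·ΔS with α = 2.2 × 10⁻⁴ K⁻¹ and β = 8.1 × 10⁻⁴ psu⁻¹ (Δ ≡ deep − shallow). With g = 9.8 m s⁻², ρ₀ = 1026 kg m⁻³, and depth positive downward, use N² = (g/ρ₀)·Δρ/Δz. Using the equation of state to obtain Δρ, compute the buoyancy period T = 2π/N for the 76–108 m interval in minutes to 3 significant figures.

ΔT = -10.3 K, ΔS = -0.47 psu (deep − shallow).
Δρ/ρ₀ = −αΔT + βΔS = 2.266 × 10⁻³ − 3.807 × 10⁻⁴ = 1.8853 × 10⁻³, so Δρ ≈ 1.934 kg m⁻³.
N² = (g/ρ₀)·Δρ/Δz = g·(Δρ/ρ₀)/Δz = 9.8 × 1.8853 × 10⁻³ / 32 = 5.7737 × 10⁻⁴ s⁻².
N = √(5.7737 × 10⁻⁴) = 0.024029 rad s⁻¹ → T = 2π/N = 261.48 s = 4.3580 min ≈ 4.36 min.

4.36 min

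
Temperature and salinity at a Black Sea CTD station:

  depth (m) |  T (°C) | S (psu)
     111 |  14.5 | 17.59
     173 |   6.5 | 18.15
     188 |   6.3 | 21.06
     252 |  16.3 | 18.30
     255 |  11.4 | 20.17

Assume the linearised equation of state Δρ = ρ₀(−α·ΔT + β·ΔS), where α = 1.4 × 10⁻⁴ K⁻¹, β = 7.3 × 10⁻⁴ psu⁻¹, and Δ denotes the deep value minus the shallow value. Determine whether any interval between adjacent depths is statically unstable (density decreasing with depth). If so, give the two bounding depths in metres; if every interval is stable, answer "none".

Evaluate Δρ/ρ₀ = −αΔT + βΔS across each adjacent pair:
  111–173 m: −αΔT+βΔS = −(1.4 × 10⁻⁴)(-8.0)+(7.3 × 10⁻⁴)(+0.56) = 1.5 × 10⁻³ → stable
  173–188 m: −αΔT+βΔS = −(1.4 × 10⁻⁴)(-0.2)+(7.3 × 10⁻⁴)(+2.91) = 2.2 × 10⁻³ → stable
  188–252 m: −αΔT+βΔS = −(1.4 × 10⁻⁴)(+10.0)+(7.3 × 10⁻⁴)(-2.76) = -3.4 × 10⁻³ → UNSTABLE
  252–255 m: −αΔT+βΔS = −(1.4 × 10⁻⁴)(-4.9)+(7.3 × 10⁻⁴)(+1.87) = 2.1 × 10⁻³ → stable
The 188–252 m interval has Δρ < 0: lighter water underlies denser water.

188–252 m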